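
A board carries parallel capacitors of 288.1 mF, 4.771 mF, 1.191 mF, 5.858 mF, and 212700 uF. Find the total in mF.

In mF:
  288.1 mF → 288.1
  4.771 mF → 4.771
  1.191 mF → 1.191
  5.858 mF → 5.858
  212700 uF = 212700 × 10⁻³ mF = 212.7
Sum: 288.1 + 4.771 + 1.191 + 5.858 + 212.7 = 512.62

512.62 mF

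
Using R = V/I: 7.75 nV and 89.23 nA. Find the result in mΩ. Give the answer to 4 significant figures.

(7.75 × 10⁻⁹) / (89.23 × 10⁻⁹) = 0.0868542 Ω

86.85 mΩ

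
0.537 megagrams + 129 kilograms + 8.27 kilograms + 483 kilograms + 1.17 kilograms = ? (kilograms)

1158.44 kilograms

In kilograms:
  0.537 megagrams = 0.537 × 10^3 kilograms = 537
  129 kilograms → 129
  8.27 kilograms → 8.27
  483 kilograms → 483
  1.17 kilograms → 1.17
Sum: 537 + 129 + 8.27 + 483 + 1.17 = 1158.44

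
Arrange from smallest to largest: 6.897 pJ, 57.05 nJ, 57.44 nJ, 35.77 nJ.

6.897 pJ < 35.77 nJ < 57.05 nJ < 57.44 nJ

6.897 pJ = 0.000000000006897 J
57.05 nJ = 0.00000005705 J
57.44 nJ = 0.00000005744 J
35.77 nJ = 0.00000003577 J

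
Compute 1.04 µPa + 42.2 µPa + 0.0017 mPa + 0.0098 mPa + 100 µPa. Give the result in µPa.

154.74 µPa

In µPa:
  1.04 µPa → 1.04
  42.2 µPa → 42.2
  0.0017 mPa = 0.0017e3 µPa = 1.7
  0.0098 mPa = 0.0098e3 µPa = 9.8
  100 µPa → 100
Sum: 1.04 + 42.2 + 1.7 + 9.8 + 100 = 154.74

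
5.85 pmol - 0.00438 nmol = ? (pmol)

1.47 pmol

In pmol:
  5.85 pmol → 5.85
  0.00438 nmol = 0.00438 × 10³ pmol = 4.38
Difference: 5.85 - 4.38 = 1.47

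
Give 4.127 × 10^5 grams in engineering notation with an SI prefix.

412.7 kilograms

= 412.7 × 10^3 grams; 10^3 is kilo.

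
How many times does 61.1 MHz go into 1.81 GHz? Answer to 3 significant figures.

29.6

(1.81 × 10⁹) / (61.1 × 10⁶) = 0.02962 × 10³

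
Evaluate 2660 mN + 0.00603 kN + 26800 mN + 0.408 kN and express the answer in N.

443.49 N

In N:
  2660 mN = 2660 × 10⁻³ N = 2.66
  0.00603 kN = 0.00603 × 10³ N = 6.03
  26800 mN = 26800 × 10⁻³ N = 26.8
  0.408 kN = 0.408 × 10³ N = 408
Sum: 2.66 + 6.03 + 26.8 + 408 = 443.49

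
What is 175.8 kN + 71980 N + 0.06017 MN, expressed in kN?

307.95 kN

In kN:
  175.8 kN → 175.8
  71980 N = 71980e-3 kN = 71.98
  0.06017 MN = 0.06017e3 kN = 60.17
Sum: 175.8 + 71.98 + 60.17 = 307.95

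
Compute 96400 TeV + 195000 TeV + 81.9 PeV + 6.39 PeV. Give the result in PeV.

In PeV:
  96400 TeV = 96400 × 10⁻³ PeV = 96.4
  195000 TeV = 195000 × 10⁻³ PeV = 195
  81.9 PeV → 81.9
  6.39 PeV → 6.39
Sum: 96.4 + 195 + 81.9 + 6.39 = 379.69

379.69 PeV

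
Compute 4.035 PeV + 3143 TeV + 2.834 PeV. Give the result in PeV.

10.012 PeV

In PeV:
  4.035 PeV → 4.035
  3143 TeV = 3143e-3 PeV = 3.143
  2.834 PeV → 2.834
Sum: 4.035 + 3.143 + 2.834 = 10.012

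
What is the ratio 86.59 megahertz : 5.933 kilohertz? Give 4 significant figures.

14590

(86.59 × 10^6) / (5.933 × 10^3) = 14.595 × 10^3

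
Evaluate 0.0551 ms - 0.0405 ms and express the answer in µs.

14.6 µs

In µs:
  0.0551 ms = 0.0551e3 µs = 55.1
  0.0405 ms = 0.0405e3 µs = 40.5
Difference: 55.1 - 40.5 = 14.6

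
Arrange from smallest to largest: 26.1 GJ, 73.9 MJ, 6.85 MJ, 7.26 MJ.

26.1 GJ = 26100000000 J
73.9 MJ = 73900000 J
6.85 MJ = 6850000 J
7.26 MJ = 7260000 J

6.85 MJ < 7.26 MJ < 73.9 MJ < 26.1 GJ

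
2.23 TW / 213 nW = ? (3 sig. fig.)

10500000000000000000

(2.23 × 10¹²) / (213 × 10⁻⁹) = 0.01047 × 10²¹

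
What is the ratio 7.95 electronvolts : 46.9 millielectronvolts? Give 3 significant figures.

(7.95) / (46.9e-3) = 0.1695e3

170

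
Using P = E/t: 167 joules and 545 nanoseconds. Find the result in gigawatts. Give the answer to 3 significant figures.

(167) / (545 × 10⁻⁹) = 0.30642 × 10⁹ W

0.306 gigawatts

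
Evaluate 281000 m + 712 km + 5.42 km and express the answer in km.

In km:
  281000 m = 281000 × 10^-3 km = 281
  712 km → 712
  5.42 km → 5.42
Sum: 281 + 712 + 5.42 = 998.42

998.42 km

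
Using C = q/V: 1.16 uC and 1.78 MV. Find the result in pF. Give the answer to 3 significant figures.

(1.16 × 10^-6) / (1.78 × 10^6) = 0.65169 × 10^-12 F

0.652 pF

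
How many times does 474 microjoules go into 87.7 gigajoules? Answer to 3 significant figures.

(87.7 × 10^9) / (474 × 10^-6) = 0.185 × 10^15

185000000000000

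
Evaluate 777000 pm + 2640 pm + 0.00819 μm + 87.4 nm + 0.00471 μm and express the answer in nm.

879.94 nm

In nm:
  777000 pm = 777000 × 10⁻³ nm = 777
  2640 pm = 2640 × 10⁻³ nm = 2.64
  0.00819 μm = 0.00819 × 10³ nm = 8.19
  87.4 nm → 87.4
  0.00471 μm = 0.00471 × 10³ nm = 4.71
Sum: 777 + 2.64 + 8.19 + 87.4 + 4.71 = 879.94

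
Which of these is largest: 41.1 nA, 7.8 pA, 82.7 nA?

41.1 nA = 0.0000000411 A
7.8 pA = 0.0000000000078 A
82.7 nA = 0.0000000827 A

82.7 nA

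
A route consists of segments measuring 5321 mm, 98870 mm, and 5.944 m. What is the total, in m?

In m:
  5321 mm = 5321 × 10^-3 m = 5.321
  98870 mm = 98870 × 10^-3 m = 98.87
  5.944 m → 5.944
Sum: 5.321 + 98.87 + 5.944 = 110.135

110.135 m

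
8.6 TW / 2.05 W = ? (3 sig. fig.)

(8.6e12) / (2.05) = 4.195e12

4200000000000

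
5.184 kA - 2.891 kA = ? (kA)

In kA:
  5.184 kA → 5.184
  2.891 kA → 2.891
Difference: 5.184 - 2.891 = 2.293

2.293 kA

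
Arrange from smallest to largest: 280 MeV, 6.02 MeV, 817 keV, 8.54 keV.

280 MeV = 280000000 eV
6.02 MeV = 6020000 eV
817 keV = 817000 eV
8.54 keV = 8540 eV

8.54 keV < 817 keV < 6.02 MeV < 280 MeV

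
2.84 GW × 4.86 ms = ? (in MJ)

2.84 × 10^9 × 4.86 × 10^-3 = 13.8024 × 10^6 J

13.8024 MJ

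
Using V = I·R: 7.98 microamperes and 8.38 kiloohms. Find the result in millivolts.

7.98 × 10^-6 × 8.38 × 10^3 = 66.8724 × 10^-3 V

66.8724 millivolts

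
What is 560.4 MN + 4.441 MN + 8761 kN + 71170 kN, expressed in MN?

In MN:
  560.4 MN → 560.4
  4.441 MN → 4.441
  8761 kN = 8761 × 10^-3 MN = 8.761
  71170 kN = 71170 × 10^-3 MN = 71.17
Sum: 560.4 + 4.441 + 8.761 + 71.17 = 644.772

644.772 MN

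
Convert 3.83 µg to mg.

micro = 10⁻⁶, milli = 10⁻³; factor is 10⁻³.
3.83 × 10⁻³ = 0.00383

0.00383 mg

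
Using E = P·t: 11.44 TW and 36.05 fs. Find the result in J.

11.44e12 × 36.05e-15 = 412.412e-3 J

0.412412 J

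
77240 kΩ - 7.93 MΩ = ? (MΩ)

69.31 MΩ

In MΩ:
  77240 kΩ = 77240 × 10⁻³ MΩ = 77.24
  7.93 MΩ → 7.93
Difference: 77.24 - 7.93 = 69.31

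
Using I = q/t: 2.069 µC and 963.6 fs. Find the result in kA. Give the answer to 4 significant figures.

2147 kA

(2.069 × 10^-6) / (963.6 × 10^-15) = 0.00214716 × 10^9 A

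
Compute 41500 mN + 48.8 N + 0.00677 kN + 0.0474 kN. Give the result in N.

144.47 N

In N:
  41500 mN = 41500e-3 N = 41.5
  48.8 N → 48.8
  0.00677 kN = 0.00677e3 N = 6.77
  0.0474 kN = 0.0474e3 N = 47.4
Sum: 41.5 + 48.8 + 6.77 + 47.4 = 144.47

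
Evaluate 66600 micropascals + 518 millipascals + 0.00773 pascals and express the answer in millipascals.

592.33 millipascals

In millipascals:
  66600 micropascals = 66600 × 10⁻³ millipascals = 66.6
  518 millipascals → 518
  0.00773 pascals = 0.00773 × 10³ millipascals = 7.73
Sum: 66.6 + 518 + 7.73 = 592.33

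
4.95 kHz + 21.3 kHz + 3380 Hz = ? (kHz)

In kHz:
  4.95 kHz → 4.95
  21.3 kHz → 21.3
  3380 Hz = 3380e-3 kHz = 3.38
Sum: 4.95 + 21.3 + 3.38 = 29.63

29.63 kHz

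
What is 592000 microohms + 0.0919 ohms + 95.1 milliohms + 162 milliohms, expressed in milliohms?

In milliohms:
  592000 microohms = 592000e-3 milliohms = 592
  0.0919 ohms = 0.0919e3 milliohms = 91.9
  95.1 milliohms → 95.1
  162 milliohms → 162
Sum: 592 + 91.9 + 95.1 + 162 = 941

941 milliohms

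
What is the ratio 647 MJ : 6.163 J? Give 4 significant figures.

105000000

(647 × 10^6) / (6.163) = 104.98 × 10^6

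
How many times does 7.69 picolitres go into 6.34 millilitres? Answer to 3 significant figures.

(6.34e-3) / (7.69e-12) = 0.8244e9

824000000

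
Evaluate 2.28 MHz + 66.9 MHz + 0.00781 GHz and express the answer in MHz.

In MHz:
  2.28 MHz → 2.28
  66.9 MHz → 66.9
  0.00781 GHz = 0.00781e3 MHz = 7.81
Sum: 2.28 + 66.9 + 7.81 = 76.99

76.99 MHz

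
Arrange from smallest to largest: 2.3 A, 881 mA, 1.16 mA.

1.16 mA < 881 mA < 2.3 A

2.3 A = 2.3 A
881 mA = 0.881 A
1.16 mA = 0.00116 A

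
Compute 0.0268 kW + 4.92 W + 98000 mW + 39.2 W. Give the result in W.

168.92 W

In W:
  0.0268 kW = 0.0268 × 10^3 W = 26.8
  4.92 W → 4.92
  98000 mW = 98000 × 10^-3 W = 98
  39.2 W → 39.2
Sum: 26.8 + 4.92 + 98 + 39.2 = 168.92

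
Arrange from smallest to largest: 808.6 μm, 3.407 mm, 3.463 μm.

808.6 μm = 0.0008086 m
3.407 mm = 0.003407 m
3.463 μm = 0.000003463 m

3.463 μm < 808.6 μm < 3.407 mm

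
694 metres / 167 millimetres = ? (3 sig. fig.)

(694) / (167 × 10⁻³) = 4.156 × 10³

4160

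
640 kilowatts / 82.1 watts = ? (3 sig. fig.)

(640 × 10³) / (82.1) = 7.795 × 10³

7800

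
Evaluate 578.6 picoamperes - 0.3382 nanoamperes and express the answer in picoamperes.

In picoamperes:
  578.6 picoamperes → 578.6
  0.3382 nanoamperes = 0.3382 × 10³ picoamperes = 338.2
Difference: 578.6 - 338.2 = 240.4

240.4 picoamperes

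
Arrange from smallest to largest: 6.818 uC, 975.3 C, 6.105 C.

6.818 uC < 6.105 C < 975.3 C

6.818 uC = 0.000006818 C
975.3 C = 975.3 C
6.105 C = 6.105 C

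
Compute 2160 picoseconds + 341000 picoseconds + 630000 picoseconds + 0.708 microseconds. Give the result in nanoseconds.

In nanoseconds:
  2160 picoseconds = 2160e-3 nanoseconds = 2.16
  341000 picoseconds = 341000e-3 nanoseconds = 341
  630000 picoseconds = 630000e-3 nanoseconds = 630
  0.708 microseconds = 0.708e3 nanoseconds = 708
Sum: 2.16 + 341 + 630 + 708 = 1681.16

1681.16 nanoseconds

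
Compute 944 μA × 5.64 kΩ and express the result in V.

944e-6 × 5.64e3 = 5324.16e-3 V

5.32416 V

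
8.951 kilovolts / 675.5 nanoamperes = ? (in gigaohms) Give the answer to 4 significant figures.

13.25 gigaohms

(8.951 × 10^3) / (675.5 × 10^-9) = 0.0132509 × 10^12 Ω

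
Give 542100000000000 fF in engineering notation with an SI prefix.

542.1 mF

= 542.1e-3 F; 1e-3 is milli.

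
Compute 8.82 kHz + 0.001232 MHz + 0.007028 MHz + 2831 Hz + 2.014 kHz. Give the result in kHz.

21.925 kHz

In kHz:
  8.82 kHz → 8.82
  0.001232 MHz = 0.001232 × 10³ kHz = 1.232
  0.007028 MHz = 0.007028 × 10³ kHz = 7.028
  2831 Hz = 2831 × 10⁻³ kHz = 2.831
  2.014 kHz → 2.014
Sum: 8.82 + 1.232 + 7.028 + 2.831 + 2.014 = 21.925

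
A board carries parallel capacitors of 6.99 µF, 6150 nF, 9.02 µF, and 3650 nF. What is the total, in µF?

25.81 µF

In µF:
  6.99 µF → 6.99
  6150 nF = 6150e-3 µF = 6.15
  9.02 µF → 9.02
  3650 nF = 3650e-3 µF = 3.65
Sum: 6.99 + 6.15 + 9.02 + 3.65 = 25.81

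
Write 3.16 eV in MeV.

0.00000316 MeV

(no prefix) = 1e0, mega = 1e6; factor is 1e-6.
3.16 × 1e-6 = 0.00000316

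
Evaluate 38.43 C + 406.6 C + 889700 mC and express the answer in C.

1334.73 C

In C:
  38.43 C → 38.43
  406.6 C → 406.6
  889700 mC = 889700 × 10⁻³ C = 889.7
Sum: 38.43 + 406.6 + 889.7 = 1334.73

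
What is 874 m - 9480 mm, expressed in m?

864.52 m

In m:
  874 m → 874
  9480 mm = 9480 × 10⁻³ m = 9.48
Difference: 874 - 9.48 = 864.52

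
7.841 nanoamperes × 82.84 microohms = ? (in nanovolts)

0.00064954844 nanovolts

7.841 × 10⁻⁹ × 82.84 × 10⁻⁶ = 649.54844 × 10⁻¹⁵ V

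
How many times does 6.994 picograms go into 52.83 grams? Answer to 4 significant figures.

7554000000000

(52.83) / (6.994e-12) = 7.5536e12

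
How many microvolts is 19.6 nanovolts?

0.0196 microvolts

nano = 1e-9, micro = 1e-6; factor is 1e-3.
19.6 × 1e-3 = 0.0196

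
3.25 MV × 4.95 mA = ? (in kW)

16.0875 kW

3.25 × 10^6 × 4.95 × 10^-3 = 16.0875 × 10^3 W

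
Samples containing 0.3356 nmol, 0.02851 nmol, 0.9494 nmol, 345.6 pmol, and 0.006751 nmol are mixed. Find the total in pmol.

In pmol:
  0.3356 nmol = 0.3356e3 pmol = 335.6
  0.02851 nmol = 0.02851e3 pmol = 28.51
  0.9494 nmol = 0.9494e3 pmol = 949.4
  345.6 pmol → 345.6
  0.006751 nmol = 0.006751e3 pmol = 6.751
Sum: 335.6 + 28.51 + 949.4 + 345.6 + 6.751 = 1665.861

1665.861 pmol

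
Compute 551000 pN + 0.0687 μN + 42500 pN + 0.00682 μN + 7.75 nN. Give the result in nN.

676.77 nN

In nN:
  551000 pN = 551000 × 10^-3 nN = 551
  0.0687 μN = 0.0687 × 10^3 nN = 68.7
  42500 pN = 42500 × 10^-3 nN = 42.5
  0.00682 μN = 0.00682 × 10^3 nN = 6.82
  7.75 nN → 7.75
Sum: 551 + 68.7 + 42.5 + 6.82 + 7.75 = 676.77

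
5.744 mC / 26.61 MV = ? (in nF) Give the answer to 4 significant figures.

(5.744e-3) / (26.61e6) = 0.215859e-9 F

0.2159 nF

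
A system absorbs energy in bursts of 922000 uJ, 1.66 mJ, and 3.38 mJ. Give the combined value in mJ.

927.04 mJ

In mJ:
  922000 uJ = 922000e-3 mJ = 922
  1.66 mJ → 1.66
  3.38 mJ → 3.38
Sum: 922 + 1.66 + 3.38 = 927.04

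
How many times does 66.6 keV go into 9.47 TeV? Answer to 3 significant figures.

(9.47 × 10^12) / (66.6 × 10^3) = 0.1422 × 10^9

142000000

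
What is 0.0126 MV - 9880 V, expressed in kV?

In kV:
  0.0126 MV = 0.0126e3 kV = 12.6
  9880 V = 9880e-3 kV = 9.88
Difference: 12.6 - 9.88 = 2.72

2.72 kV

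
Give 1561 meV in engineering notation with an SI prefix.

1.561 eV

= 1.561 eV; mantissa already in [1, 1000).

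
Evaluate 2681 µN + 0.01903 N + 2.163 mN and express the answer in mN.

23.874 mN

In mN:
  2681 µN = 2681 × 10^-3 mN = 2.681
  0.01903 N = 0.01903 × 10^3 mN = 19.03
  2.163 mN → 2.163
Sum: 2.681 + 19.03 + 2.163 = 23.874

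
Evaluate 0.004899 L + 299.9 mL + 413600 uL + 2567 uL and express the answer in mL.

720.966 mL

In mL:
  0.004899 L = 0.004899 × 10³ mL = 4.899
  299.9 mL → 299.9
  413600 uL = 413600 × 10⁻³ mL = 413.6
  2567 uL = 2567 × 10⁻³ mL = 2.567
Sum: 4.899 + 299.9 + 413.6 + 2.567 = 720.966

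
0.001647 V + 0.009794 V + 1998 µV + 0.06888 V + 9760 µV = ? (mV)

In mV:
  0.001647 V = 0.001647 × 10³ mV = 1.647
  0.009794 V = 0.009794 × 10³ mV = 9.794
  1998 µV = 1998 × 10⁻³ mV = 1.998
  0.06888 V = 0.06888 × 10³ mV = 68.88
  9760 µV = 9760 × 10⁻³ mV = 9.76
Sum: 1.647 + 9.794 + 1.998 + 68.88 + 9.76 = 92.079

92.079 mV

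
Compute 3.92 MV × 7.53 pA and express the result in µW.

3.92e6 × 7.53e-12 = 29.5176e-6 W

29.5176 µW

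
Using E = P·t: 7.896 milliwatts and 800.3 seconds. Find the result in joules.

6.3191688 joules

7.896e-3 × 800.3 = 6319.1688e-3 J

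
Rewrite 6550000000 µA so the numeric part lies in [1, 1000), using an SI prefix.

= 6.55 × 10³ A; 10³ is kilo.

6.55 kA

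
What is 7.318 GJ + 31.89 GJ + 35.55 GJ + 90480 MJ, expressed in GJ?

165.238 GJ

In GJ:
  7.318 GJ → 7.318
  31.89 GJ → 31.89
  35.55 GJ → 35.55
  90480 MJ = 90480 × 10^-3 GJ = 90.48
Sum: 7.318 + 31.89 + 35.55 + 90.48 = 165.238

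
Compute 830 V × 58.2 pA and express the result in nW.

48.306 nW

830 × 58.2 × 10^-12 = 48306 × 10^-12 W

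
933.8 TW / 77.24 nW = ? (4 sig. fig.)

(933.8 × 10¹²) / (77.24 × 10⁻⁹) = 12.09 × 10²¹

12090000000000000000000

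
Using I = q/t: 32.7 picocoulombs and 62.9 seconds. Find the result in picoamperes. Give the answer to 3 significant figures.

0.520 picoamperes

(32.7e-12) / (62.9) = 0.51987e-12 A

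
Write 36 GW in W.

36000000000 W

giga = 10^9, (no prefix) = 10^0; factor is 10^9.
36 × 10^9 = 36000000000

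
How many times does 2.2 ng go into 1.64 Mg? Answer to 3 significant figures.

(1.64 × 10⁶) / (2.2 × 10⁻⁹) = 0.7455 × 10¹⁵

745000000000000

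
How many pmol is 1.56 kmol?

kilo = 1e3, pico = 1e-12; factor is 1e15.
1.56 × 1e15 = 1560000000000000

1560000000000000 pmol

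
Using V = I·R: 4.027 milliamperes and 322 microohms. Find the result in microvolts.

1.296694 microvolts

4.027 × 10^-3 × 322 × 10^-6 = 1296.694 × 10^-9 V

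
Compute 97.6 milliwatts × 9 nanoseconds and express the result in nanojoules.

0.8784 nanojoules

97.6e-3 × 9e-9 = 878.4e-12 J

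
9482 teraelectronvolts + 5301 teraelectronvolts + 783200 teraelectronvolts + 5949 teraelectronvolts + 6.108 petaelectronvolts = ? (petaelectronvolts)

810.04 petaelectronvolts

In petaelectronvolts:
  9482 teraelectronvolts = 9482 × 10⁻³ petaelectronvolts = 9.482
  5301 teraelectronvolts = 5301 × 10⁻³ petaelectronvolts = 5.301
  783200 teraelectronvolts = 783200 × 10⁻³ petaelectronvolts = 783.2
  5949 teraelectronvolts = 5949 × 10⁻³ petaelectronvolts = 5.949
  6.108 petaelectronvolts → 6.108
Sum: 9.482 + 5.301 + 783.2 + 5.949 + 6.108 = 810.04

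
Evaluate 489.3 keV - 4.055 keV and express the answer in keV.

485.245 keV

In keV:
  489.3 keV → 489.3
  4.055 keV → 4.055
Difference: 489.3 - 4.055 = 485.245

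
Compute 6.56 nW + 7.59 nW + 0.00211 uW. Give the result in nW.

16.26 nW

In nW:
  6.56 nW → 6.56
  7.59 nW → 7.59
  0.00211 uW = 0.00211 × 10^3 nW = 2.11
Sum: 6.56 + 7.59 + 2.11 = 16.26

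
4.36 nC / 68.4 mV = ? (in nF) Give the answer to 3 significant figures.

63.7 nF

(4.36 × 10^-9) / (68.4 × 10^-3) = 0.063743 × 10^-6 F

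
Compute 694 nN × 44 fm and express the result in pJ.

0.000000030536 pJ

694 × 10^-9 × 44 × 10^-15 = 30536 × 10^-24 J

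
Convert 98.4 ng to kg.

nano = 1e-9, kilo = 1e3; factor is 1e-12.
98.4 × 1e-12 = 0.0000000000984

0.0000000000984 kg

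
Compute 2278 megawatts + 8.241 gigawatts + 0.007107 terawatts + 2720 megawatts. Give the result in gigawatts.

20.346 gigawatts

In gigawatts:
  2278 megawatts = 2278e-3 gigawatts = 2.278
  8.241 gigawatts → 8.241
  0.007107 terawatts = 0.007107e3 gigawatts = 7.107
  2720 megawatts = 2720e-3 gigawatts = 2.72
Sum: 2.278 + 8.241 + 7.107 + 2.72 = 20.346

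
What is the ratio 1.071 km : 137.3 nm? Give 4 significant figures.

(1.071 × 10³) / (137.3 × 10⁻⁹) = 0.0078004 × 10¹²

7800000000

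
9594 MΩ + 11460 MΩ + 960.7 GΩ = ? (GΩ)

In GΩ:
  9594 MΩ = 9594e-3 GΩ = 9.594
  11460 MΩ = 11460e-3 GΩ = 11.46
  960.7 GΩ → 960.7
Sum: 9.594 + 11.46 + 960.7 = 981.754

981.754 GΩ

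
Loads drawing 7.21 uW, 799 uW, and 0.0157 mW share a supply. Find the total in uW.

821.91 uW

In uW:
  7.21 uW → 7.21
  799 uW → 799
  0.0157 mW = 0.0157 × 10^3 uW = 15.7
Sum: 7.21 + 799 + 15.7 = 821.91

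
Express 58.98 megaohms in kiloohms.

58980 kiloohms

mega = 1e6, kilo = 1e3; factor is 1e3.
58.98 × 1e3 = 58980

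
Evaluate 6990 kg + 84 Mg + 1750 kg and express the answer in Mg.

In Mg:
  6990 kg = 6990e-3 Mg = 6.99
  84 Mg → 84
  1750 kg = 1750e-3 Mg = 1.75
Sum: 6.99 + 84 + 1.75 = 92.74

92.74 Mg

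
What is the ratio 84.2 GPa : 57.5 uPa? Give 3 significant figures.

1460000000000000

(84.2e9) / (57.5e-6) = 1.464e15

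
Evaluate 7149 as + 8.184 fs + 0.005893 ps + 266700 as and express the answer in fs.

287.926 fs

In fs:
  7149 as = 7149 × 10^-3 fs = 7.149
  8.184 fs → 8.184
  0.005893 ps = 0.005893 × 10^3 fs = 5.893
  266700 as = 266700 × 10^-3 fs = 266.7
Sum: 7.149 + 8.184 + 5.893 + 266.7 = 287.926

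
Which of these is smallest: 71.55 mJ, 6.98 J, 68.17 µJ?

71.55 mJ = 0.07155 J
6.98 J = 6.98 J
68.17 µJ = 0.00006817 J

68.17 µJ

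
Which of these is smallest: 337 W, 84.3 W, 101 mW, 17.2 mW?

337 W = 337 W
84.3 W = 84.3 W
101 mW = 0.101 W
17.2 mW = 0.0172 W

17.2 mW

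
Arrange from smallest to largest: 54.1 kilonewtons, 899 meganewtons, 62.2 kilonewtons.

54.1 kilonewtons = 54100 newtons
899 meganewtons = 899000000 newtons
62.2 kilonewtons = 62200 newtons

54.1 kilonewtons < 62.2 kilonewtons < 899 meganewtons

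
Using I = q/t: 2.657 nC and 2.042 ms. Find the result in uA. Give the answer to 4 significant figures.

1.301 uA

(2.657e-9) / (2.042e-3) = 1.30118e-6 A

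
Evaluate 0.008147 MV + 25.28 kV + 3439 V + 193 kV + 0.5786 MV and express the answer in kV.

In kV:
  0.008147 MV = 0.008147 × 10³ kV = 8.147
  25.28 kV → 25.28
  3439 V = 3439 × 10⁻³ kV = 3.439
  193 kV → 193
  0.5786 MV = 0.5786 × 10³ kV = 578.6
Sum: 8.147 + 25.28 + 3.439 + 193 + 578.6 = 808.466

808.466 kV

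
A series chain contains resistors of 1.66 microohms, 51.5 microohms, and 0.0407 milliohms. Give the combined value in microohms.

In microohms:
  1.66 microohms → 1.66
  51.5 microohms → 51.5
  0.0407 milliohms = 0.0407 × 10³ microohms = 40.7
Sum: 1.66 + 51.5 + 40.7 = 93.86

93.86 microohms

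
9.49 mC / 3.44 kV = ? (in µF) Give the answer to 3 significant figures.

(9.49 × 10⁻³) / (3.44 × 10³) = 2.7587 × 10⁻⁶ F

2.76 µF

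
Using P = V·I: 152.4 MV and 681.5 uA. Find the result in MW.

0.1038606 MW

152.4 × 10⁶ × 681.5 × 10⁻⁶ = 103860.6 W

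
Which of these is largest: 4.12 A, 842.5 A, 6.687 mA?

4.12 A = 4.12 A
842.5 A = 842.5 A
6.687 mA = 0.006687 A

842.5 A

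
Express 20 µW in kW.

micro = 1e-6, kilo = 1e3; factor is 1e-9.
20 × 1e-9 = 0.00000002

0.00000002 kW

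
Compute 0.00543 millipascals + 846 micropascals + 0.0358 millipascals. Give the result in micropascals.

In micropascals:
  0.00543 millipascals = 0.00543e3 micropascals = 5.43
  846 micropascals → 846
  0.0358 millipascals = 0.0358e3 micropascals = 35.8
Sum: 5.43 + 846 + 35.8 = 887.23

887.23 micropascals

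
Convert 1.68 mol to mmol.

1680 mmol

(no prefix) = 10^0, milli = 10^-3; factor is 10^3.
1.68 × 10^3 = 1680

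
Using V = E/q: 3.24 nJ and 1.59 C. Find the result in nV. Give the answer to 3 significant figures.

2.04 nV

(3.24 × 10⁻⁹) / (1.59) = 2.0377 × 10⁻⁹ V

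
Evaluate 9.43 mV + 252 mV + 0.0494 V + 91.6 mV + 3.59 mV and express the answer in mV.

In mV:
  9.43 mV → 9.43
  252 mV → 252
  0.0494 V = 0.0494 × 10³ mV = 49.4
  91.6 mV → 91.6
  3.59 mV → 3.59
Sum: 9.43 + 252 + 49.4 + 91.6 + 3.59 = 406.02

406.02 mV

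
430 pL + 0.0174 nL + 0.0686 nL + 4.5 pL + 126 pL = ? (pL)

646.5 pL

In pL:
  430 pL → 430
  0.0174 nL = 0.0174e3 pL = 17.4
  0.0686 nL = 0.0686e3 pL = 68.6
  4.5 pL → 4.5
  126 pL → 126
Sum: 430 + 17.4 + 68.6 + 4.5 + 126 = 646.5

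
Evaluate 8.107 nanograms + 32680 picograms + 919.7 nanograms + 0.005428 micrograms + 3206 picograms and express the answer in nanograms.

In nanograms:
  8.107 nanograms → 8.107
  32680 picograms = 32680 × 10⁻³ nanograms = 32.68
  919.7 nanograms → 919.7
  0.005428 micrograms = 0.005428 × 10³ nanograms = 5.428
  3206 picograms = 3206 × 10⁻³ nanograms = 3.206
Sum: 8.107 + 32.68 + 919.7 + 5.428 + 3.206 = 969.121

969.121 nanograms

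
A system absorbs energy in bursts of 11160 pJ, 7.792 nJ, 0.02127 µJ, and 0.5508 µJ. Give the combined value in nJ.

591.022 nJ

In nJ:
  11160 pJ = 11160e-3 nJ = 11.16
  7.792 nJ → 7.792
  0.02127 µJ = 0.02127e3 nJ = 21.27
  0.5508 µJ = 0.5508e3 nJ = 550.8
Sum: 11.16 + 7.792 + 21.27 + 550.8 = 591.022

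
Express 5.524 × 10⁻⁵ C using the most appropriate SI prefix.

= 55.24 × 10⁻⁶ C; 10⁻⁶ is micro.

55.24 µC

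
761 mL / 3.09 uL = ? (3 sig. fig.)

246000

(761 × 10^-3) / (3.09 × 10^-6) = 246.3 × 10^3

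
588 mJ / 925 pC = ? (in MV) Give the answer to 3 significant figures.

636 MV

(588e-3) / (925e-12) = 0.63568e9 V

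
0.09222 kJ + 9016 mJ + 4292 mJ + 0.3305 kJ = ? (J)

436.028 J

In J:
  0.09222 kJ = 0.09222 × 10³ J = 92.22
  9016 mJ = 9016 × 10⁻³ J = 9.016
  4292 mJ = 4292 × 10⁻³ J = 4.292
  0.3305 kJ = 0.3305 × 10³ J = 330.5
Sum: 92.22 + 9.016 + 4.292 + 330.5 = 436.028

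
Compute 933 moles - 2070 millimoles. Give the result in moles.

930.93 moles

In moles:
  933 moles → 933
  2070 millimoles = 2070 × 10⁻³ moles = 2.07
Difference: 933 - 2.07 = 930.93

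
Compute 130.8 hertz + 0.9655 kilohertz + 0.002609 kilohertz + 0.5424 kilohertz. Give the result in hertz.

1641.309 hertz

In hertz:
  130.8 hertz → 130.8
  0.9655 kilohertz = 0.9655e3 hertz = 965.5
  0.002609 kilohertz = 0.002609e3 hertz = 2.609
  0.5424 kilohertz = 0.5424e3 hertz = 542.4
Sum: 130.8 + 965.5 + 2.609 + 542.4 = 1641.309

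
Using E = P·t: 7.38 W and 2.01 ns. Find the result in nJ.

7.38 × 2.01 × 10^-9 = 14.8338 × 10^-9 J

14.8338 nJ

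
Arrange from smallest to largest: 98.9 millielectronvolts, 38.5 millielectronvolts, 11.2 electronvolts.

38.5 millielectronvolts < 98.9 millielectronvolts < 11.2 electronvolts

98.9 millielectronvolts = 0.0989 electronvolts
38.5 millielectronvolts = 0.0385 electronvolts
11.2 electronvolts = 11.2 electronvolts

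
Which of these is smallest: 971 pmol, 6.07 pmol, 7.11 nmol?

6.07 pmol

971 pmol = 0.000000000971 mol
6.07 pmol = 0.00000000000607 mol
7.11 nmol = 0.00000000711 mol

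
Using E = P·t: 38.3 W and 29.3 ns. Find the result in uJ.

1.12219 uJ

38.3 × 29.3 × 10⁻⁹ = 1122.19 × 10⁻⁹ J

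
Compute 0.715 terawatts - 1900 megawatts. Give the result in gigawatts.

In gigawatts:
  0.715 terawatts = 0.715 × 10³ gigawatts = 715
  1900 megawatts = 1900 × 10⁻³ gigawatts = 1.9
Difference: 715 - 1.9 = 713.1

713.1 gigawatts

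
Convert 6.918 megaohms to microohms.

mega = 10⁶, micro = 10⁻⁶; factor is 10¹².
6.918 × 10¹² = 6918000000000

6918000000000 microohms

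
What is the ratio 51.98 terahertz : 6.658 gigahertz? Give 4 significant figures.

(51.98 × 10^12) / (6.658 × 10^9) = 7.8071 × 10^3

7807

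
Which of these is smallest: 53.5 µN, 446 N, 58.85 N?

53.5 µN = 0.0000535 N
446 N = 446 N
58.85 N = 58.85 N

53.5 µN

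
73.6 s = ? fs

(no prefix) = 1e0, femto = 1e-15; factor is 1e15.
73.6 × 1e15 = 73600000000000000

73600000000000000 fs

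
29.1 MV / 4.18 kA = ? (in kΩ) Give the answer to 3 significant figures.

(29.1 × 10⁶) / (4.18 × 10³) = 6.9617 × 10³ Ω

6.96 kΩ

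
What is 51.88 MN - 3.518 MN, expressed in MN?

48.362 MN

In MN:
  51.88 MN → 51.88
  3.518 MN → 3.518
Difference: 51.88 - 3.518 = 48.362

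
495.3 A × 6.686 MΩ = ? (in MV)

3311.5758 MV

495.3 × 6.686 × 10⁶ = 3311.5758 × 10⁶ V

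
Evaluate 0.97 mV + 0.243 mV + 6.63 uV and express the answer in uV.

In uV:
  0.97 mV = 0.97 × 10^3 uV = 970
  0.243 mV = 0.243 × 10^3 uV = 243
  6.63 uV → 6.63
Sum: 970 + 243 + 6.63 = 1219.63

1219.63 uV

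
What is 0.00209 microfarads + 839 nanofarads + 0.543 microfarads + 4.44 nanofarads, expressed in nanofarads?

In nanofarads:
  0.00209 microfarads = 0.00209e3 nanofarads = 2.09
  839 nanofarads → 839
  0.543 microfarads = 0.543e3 nanofarads = 543
  4.44 nanofarads → 4.44
Sum: 2.09 + 839 + 543 + 4.44 = 1388.53

1388.53 nanofarads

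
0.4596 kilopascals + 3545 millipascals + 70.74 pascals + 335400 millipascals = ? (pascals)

869.285 pascals

In pascals:
  0.4596 kilopascals = 0.4596 × 10³ pascals = 459.6
  3545 millipascals = 3545 × 10⁻³ pascals = 3.545
  70.74 pascals → 70.74
  335400 millipascals = 335400 × 10⁻³ pascals = 335.4
Sum: 459.6 + 3.545 + 70.74 + 335.4 = 869.285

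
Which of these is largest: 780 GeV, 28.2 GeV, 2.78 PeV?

780 GeV = 780000000000 eV
28.2 GeV = 28200000000 eV
2.78 PeV = 2780000000000000 eV

2.78 PeV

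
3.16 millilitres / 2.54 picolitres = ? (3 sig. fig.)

(3.16e-3) / (2.54e-12) = 1.244e9

1240000000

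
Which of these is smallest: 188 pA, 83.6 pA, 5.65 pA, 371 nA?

188 pA = 0.000000000188 A
83.6 pA = 0.0000000000836 A
5.65 pA = 0.00000000000565 A
371 nA = 0.000000371 A

5.65 pA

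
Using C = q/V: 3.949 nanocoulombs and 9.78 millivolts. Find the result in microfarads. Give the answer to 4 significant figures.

0.4038 microfarads

(3.949 × 10⁻⁹) / (9.78 × 10⁻³) = 0.403783 × 10⁻⁶ F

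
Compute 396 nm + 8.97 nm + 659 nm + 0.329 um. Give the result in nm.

In nm:
  396 nm → 396
  8.97 nm → 8.97
  659 nm → 659
  0.329 um = 0.329 × 10^3 nm = 329
Sum: 396 + 8.97 + 659 + 329 = 1392.97

1392.97 nm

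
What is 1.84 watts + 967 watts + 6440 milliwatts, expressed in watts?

In watts:
  1.84 watts → 1.84
  967 watts → 967
  6440 milliwatts = 6440 × 10⁻³ watts = 6.44
Sum: 1.84 + 967 + 6.44 = 975.28

975.28 watts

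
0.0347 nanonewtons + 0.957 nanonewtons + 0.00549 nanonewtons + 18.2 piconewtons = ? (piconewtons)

In piconewtons:
  0.0347 nanonewtons = 0.0347e3 piconewtons = 34.7
  0.957 nanonewtons = 0.957e3 piconewtons = 957
  0.00549 nanonewtons = 0.00549e3 piconewtons = 5.49
  18.2 piconewtons → 18.2
Sum: 34.7 + 957 + 5.49 + 18.2 = 1015.39

1015.39 piconewtons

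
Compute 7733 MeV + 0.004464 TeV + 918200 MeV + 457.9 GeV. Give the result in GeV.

In GeV:
  7733 MeV = 7733e-3 GeV = 7.733
  0.004464 TeV = 0.004464e3 GeV = 4.464
  918200 MeV = 918200e-3 GeV = 918.2
  457.9 GeV → 457.9
Sum: 7.733 + 4.464 + 918.2 + 457.9 = 1388.297

1388.297 GeV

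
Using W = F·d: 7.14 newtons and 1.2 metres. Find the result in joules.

8.568 joules

7.14 × 1.2 = 8.568 J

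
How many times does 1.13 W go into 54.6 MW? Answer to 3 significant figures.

48300000

(54.6 × 10^6) / (1.13) = 48.32 × 10^6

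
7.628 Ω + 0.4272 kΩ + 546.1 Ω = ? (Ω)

980.928 Ω

In Ω:
  7.628 Ω → 7.628
  0.4272 kΩ = 0.4272e3 Ω = 427.2
  546.1 Ω → 546.1
Sum: 7.628 + 427.2 + 546.1 = 980.928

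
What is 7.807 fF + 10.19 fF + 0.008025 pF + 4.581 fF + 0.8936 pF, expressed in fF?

In fF:
  7.807 fF → 7.807
  10.19 fF → 10.19
  0.008025 pF = 0.008025 × 10^3 fF = 8.025
  4.581 fF → 4.581
  0.8936 pF = 0.8936 × 10^3 fF = 893.6
Sum: 7.807 + 10.19 + 8.025 + 4.581 + 893.6 = 924.203

924.203 fF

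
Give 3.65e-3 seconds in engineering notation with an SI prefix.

= 3.65e-3 seconds; 1e-3 is milli.

3.65 milliseconds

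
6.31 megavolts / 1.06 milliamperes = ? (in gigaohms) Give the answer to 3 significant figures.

(6.31e6) / (1.06e-3) = 5.9528e9 Ω

5.95 gigaohms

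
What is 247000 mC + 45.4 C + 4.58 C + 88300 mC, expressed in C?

385.28 C

In C:
  247000 mC = 247000e-3 C = 247
  45.4 C → 45.4
  4.58 C → 4.58
  88300 mC = 88300e-3 C = 88.3
Sum: 247 + 45.4 + 4.58 + 88.3 = 385.28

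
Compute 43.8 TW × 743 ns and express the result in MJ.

43.8 × 10¹² × 743 × 10⁻⁹ = 32543.4 × 10³ J

32.5434 MJ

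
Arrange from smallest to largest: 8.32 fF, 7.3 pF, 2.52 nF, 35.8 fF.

8.32 fF = 0.00000000000000832 F
7.3 pF = 0.0000000000073 F
2.52 nF = 0.00000000252 F
35.8 fF = 0.0000000000000358 F

8.32 fF < 35.8 fF < 7.3 pF < 2.52 nF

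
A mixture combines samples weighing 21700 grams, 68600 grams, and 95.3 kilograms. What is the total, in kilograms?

In kilograms:
  21700 grams = 21700e-3 kilograms = 21.7
  68600 grams = 68600e-3 kilograms = 68.6
  95.3 kilograms → 95.3
Sum: 21.7 + 68.6 + 95.3 = 185.6

185.6 kilograms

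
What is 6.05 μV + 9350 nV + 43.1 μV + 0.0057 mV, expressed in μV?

In μV:
  6.05 μV → 6.05
  9350 nV = 9350 × 10^-3 μV = 9.35
  43.1 μV → 43.1
  0.0057 mV = 0.0057 × 10^3 μV = 5.7
Sum: 6.05 + 9.35 + 43.1 + 5.7 = 64.2

64.2 μV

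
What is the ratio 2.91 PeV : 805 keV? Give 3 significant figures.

(2.91e15) / (805e3) = 0.003615e12

3610000000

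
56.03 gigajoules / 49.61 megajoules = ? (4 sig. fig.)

1129

(56.03 × 10^9) / (49.61 × 10^6) = 1.1294 × 10^3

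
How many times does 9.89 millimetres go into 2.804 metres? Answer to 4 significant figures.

(2.804) / (9.89 × 10^-3) = 0.28352 × 10^3

283.5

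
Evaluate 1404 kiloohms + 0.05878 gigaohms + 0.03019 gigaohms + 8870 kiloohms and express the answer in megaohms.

99.244 megaohms

In megaohms:
  1404 kiloohms = 1404e-3 megaohms = 1.404
  0.05878 gigaohms = 0.05878e3 megaohms = 58.78
  0.03019 gigaohms = 0.03019e3 megaohms = 30.19
  8870 kiloohms = 8870e-3 megaohms = 8.87
Sum: 1.404 + 58.78 + 30.19 + 8.87 = 99.244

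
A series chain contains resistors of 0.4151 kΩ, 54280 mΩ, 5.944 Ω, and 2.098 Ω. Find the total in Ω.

477.422 Ω

In Ω:
  0.4151 kΩ = 0.4151 × 10^3 Ω = 415.1
  54280 mΩ = 54280 × 10^-3 Ω = 54.28
  5.944 Ω → 5.944
  2.098 Ω → 2.098
Sum: 415.1 + 54.28 + 5.944 + 2.098 = 477.422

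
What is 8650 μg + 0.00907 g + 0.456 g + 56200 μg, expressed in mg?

In mg:
  8650 μg = 8650e-3 mg = 8.65
  0.00907 g = 0.00907e3 mg = 9.07
  0.456 g = 0.456e3 mg = 456
  56200 μg = 56200e-3 mg = 56.2
Sum: 8.65 + 9.07 + 456 + 56.2 = 529.92

529.92 mg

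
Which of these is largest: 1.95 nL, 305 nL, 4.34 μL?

4.34 μL

1.95 nL = 0.00000000195 L
305 nL = 0.000000305 L
4.34 μL = 0.00000434 L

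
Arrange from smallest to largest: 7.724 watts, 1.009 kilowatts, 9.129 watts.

7.724 watts = 7.724 watts
1.009 kilowatts = 1009 watts
9.129 watts = 9.129 watts

7.724 watts < 9.129 watts < 1.009 kilowatts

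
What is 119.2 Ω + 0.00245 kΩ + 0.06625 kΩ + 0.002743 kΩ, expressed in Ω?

In Ω:
  119.2 Ω → 119.2
  0.00245 kΩ = 0.00245 × 10³ Ω = 2.45
  0.06625 kΩ = 0.06625 × 10³ Ω = 66.25
  0.002743 kΩ = 0.002743 × 10³ Ω = 2.743
Sum: 119.2 + 2.45 + 66.25 + 2.743 = 190.643

190.643 Ω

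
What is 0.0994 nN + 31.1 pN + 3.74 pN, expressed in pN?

In pN:
  0.0994 nN = 0.0994e3 pN = 99.4
  31.1 pN → 31.1
  3.74 pN → 3.74
Sum: 99.4 + 31.1 + 3.74 = 134.24

134.24 pN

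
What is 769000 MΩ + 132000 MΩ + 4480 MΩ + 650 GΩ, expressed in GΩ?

1555.48 GΩ

In GΩ:
  769000 MΩ = 769000e-3 GΩ = 769
  132000 MΩ = 132000e-3 GΩ = 132
  4480 MΩ = 4480e-3 GΩ = 4.48
  650 GΩ → 650
Sum: 769 + 132 + 4.48 + 650 = 1555.48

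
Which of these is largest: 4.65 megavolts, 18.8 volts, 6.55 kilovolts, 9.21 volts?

4.65 megavolts = 4650000 volts
18.8 volts = 18.8 volts
6.55 kilovolts = 6550 volts
9.21 volts = 9.21 volts

4.65 megavolts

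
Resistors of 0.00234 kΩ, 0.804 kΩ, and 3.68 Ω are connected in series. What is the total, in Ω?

810.02 Ω

In Ω:
  0.00234 kΩ = 0.00234 × 10³ Ω = 2.34
  0.804 kΩ = 0.804 × 10³ Ω = 804
  3.68 Ω → 3.68
Sum: 2.34 + 804 + 3.68 = 810.02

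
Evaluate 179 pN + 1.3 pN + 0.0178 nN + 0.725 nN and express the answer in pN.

In pN:
  179 pN → 179
  1.3 pN → 1.3
  0.0178 nN = 0.0178 × 10^3 pN = 17.8
  0.725 nN = 0.725 × 10^3 pN = 725
Sum: 179 + 1.3 + 17.8 + 725 = 923.1

923.1 pN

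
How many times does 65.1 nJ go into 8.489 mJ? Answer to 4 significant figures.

130400

(8.489 × 10⁻³) / (65.1 × 10⁻⁹) = 0.1304 × 10⁶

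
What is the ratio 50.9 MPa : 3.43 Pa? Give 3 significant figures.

14800000

(50.9 × 10^6) / (3.43) = 14.84 × 10^6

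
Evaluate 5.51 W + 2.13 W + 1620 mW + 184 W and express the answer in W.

193.26 W

In W:
  5.51 W → 5.51
  2.13 W → 2.13
  1620 mW = 1620 × 10⁻³ W = 1.62
  184 W → 184
Sum: 5.51 + 2.13 + 1.62 + 184 = 193.26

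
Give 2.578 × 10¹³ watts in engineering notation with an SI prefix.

= 25.78 × 10¹² watts; 10¹² is tera.

25.78 terawatts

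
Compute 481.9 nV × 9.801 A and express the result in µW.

481.9e-9 × 9.801 = 4723.1019e-9 W

4.7231019 µW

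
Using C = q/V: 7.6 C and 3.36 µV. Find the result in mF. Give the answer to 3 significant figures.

2260000000 mF

(7.6) / (3.36 × 10^-6) = 2.2619 × 10^6 F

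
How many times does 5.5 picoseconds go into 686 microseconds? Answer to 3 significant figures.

(686 × 10⁻⁶) / (5.5 × 10⁻¹²) = 124.7 × 10⁶

125000000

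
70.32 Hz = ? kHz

0.07032 kHz

(no prefix) = 10⁰, kilo = 10³; factor is 10⁻³.
70.32 × 10⁻³ = 0.07032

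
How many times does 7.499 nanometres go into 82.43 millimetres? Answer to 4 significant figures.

10990000

(82.43e-3) / (7.499e-9) = 10.992e6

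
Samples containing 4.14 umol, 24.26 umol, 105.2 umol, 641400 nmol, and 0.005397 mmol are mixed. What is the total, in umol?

780.397 umol

In umol:
  4.14 umol → 4.14
  24.26 umol → 24.26
  105.2 umol → 105.2
  641400 nmol = 641400 × 10^-3 umol = 641.4
  0.005397 mmol = 0.005397 × 10^3 umol = 5.397
Sum: 4.14 + 24.26 + 105.2 + 641.4 + 5.397 = 780.397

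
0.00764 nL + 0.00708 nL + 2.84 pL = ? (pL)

17.56 pL

In pL:
  0.00764 nL = 0.00764e3 pL = 7.64
  0.00708 nL = 0.00708e3 pL = 7.08
  2.84 pL → 2.84
Sum: 7.64 + 7.08 + 2.84 = 17.56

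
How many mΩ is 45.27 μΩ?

0.04527 mΩ

micro = 1e-6, milli = 1e-3; factor is 1e-3.
45.27 × 1e-3 = 0.04527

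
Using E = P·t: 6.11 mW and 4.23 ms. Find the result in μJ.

6.11 × 10^-3 × 4.23 × 10^-3 = 25.8453 × 10^-6 J

25.8453 μJ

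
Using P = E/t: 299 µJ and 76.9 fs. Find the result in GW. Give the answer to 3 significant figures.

(299e-6) / (76.9e-15) = 3.8882e9 W

3.89 GW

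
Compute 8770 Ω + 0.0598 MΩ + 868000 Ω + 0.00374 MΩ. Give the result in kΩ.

In kΩ:
  8770 Ω = 8770 × 10⁻³ kΩ = 8.77
  0.0598 MΩ = 0.0598 × 10³ kΩ = 59.8
  868000 Ω = 868000 × 10⁻³ kΩ = 868
  0.00374 MΩ = 0.00374 × 10³ kΩ = 3.74
Sum: 8.77 + 59.8 + 868 + 3.74 = 940.31

940.31 kΩ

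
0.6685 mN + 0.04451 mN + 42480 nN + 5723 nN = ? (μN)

761.213 μN

In μN:
  0.6685 mN = 0.6685 × 10³ μN = 668.5
  0.04451 mN = 0.04451 × 10³ μN = 44.51
  42480 nN = 42480 × 10⁻³ μN = 42.48
  5723 nN = 5723 × 10⁻³ μN = 5.723
Sum: 668.5 + 44.51 + 42.48 + 5.723 = 761.213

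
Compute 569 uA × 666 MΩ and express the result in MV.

569 × 10⁻⁶ × 666 × 10⁶ = 378954 V

0.378954 MV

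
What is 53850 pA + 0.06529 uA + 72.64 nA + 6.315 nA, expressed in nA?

198.095 nA

In nA:
  53850 pA = 53850 × 10^-3 nA = 53.85
  0.06529 uA = 0.06529 × 10^3 nA = 65.29
  72.64 nA → 72.64
  6.315 nA → 6.315
Sum: 53.85 + 65.29 + 72.64 + 6.315 = 198.095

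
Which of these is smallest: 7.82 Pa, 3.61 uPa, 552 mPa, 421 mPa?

3.61 uPa

7.82 Pa = 7.82 Pa
3.61 uPa = 0.00000361 Pa
552 mPa = 0.552 Pa
421 mPa = 0.421 Pa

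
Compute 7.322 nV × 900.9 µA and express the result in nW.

0.0065963898 nW

7.322e-9 × 900.9e-6 = 6596.3898e-15 W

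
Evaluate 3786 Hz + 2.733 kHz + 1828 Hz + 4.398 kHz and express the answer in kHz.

In kHz:
  3786 Hz = 3786 × 10^-3 kHz = 3.786
  2.733 kHz → 2.733
  1828 Hz = 1828 × 10^-3 kHz = 1.828
  4.398 kHz → 4.398
Sum: 3.786 + 2.733 + 1.828 + 4.398 = 12.745

12.745 kHz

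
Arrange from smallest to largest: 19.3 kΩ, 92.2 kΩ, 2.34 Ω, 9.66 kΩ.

2.34 Ω < 9.66 kΩ < 19.3 kΩ < 92.2 kΩ

19.3 kΩ = 19300 Ω
92.2 kΩ = 92200 Ω
2.34 Ω = 2.34 Ω
9.66 kΩ = 9660 Ω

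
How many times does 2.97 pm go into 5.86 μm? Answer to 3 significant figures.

1970000

(5.86 × 10^-6) / (2.97 × 10^-12) = 1.973 × 10^6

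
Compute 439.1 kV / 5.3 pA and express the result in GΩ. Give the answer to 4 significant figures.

(439.1 × 10^3) / (5.3 × 10^-12) = 82.8491 × 10^15 Ω

82850000 GΩ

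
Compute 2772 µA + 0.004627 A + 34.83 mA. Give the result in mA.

42.229 mA

In mA:
  2772 µA = 2772 × 10^-3 mA = 2.772
  0.004627 A = 0.004627 × 10^3 mA = 4.627
  34.83 mA → 34.83
Sum: 2.772 + 4.627 + 34.83 = 42.229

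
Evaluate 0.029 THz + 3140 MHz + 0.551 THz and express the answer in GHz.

583.14 GHz

In GHz:
  0.029 THz = 0.029 × 10^3 GHz = 29
  3140 MHz = 3140 × 10^-3 GHz = 3.14
  0.551 THz = 0.551 × 10^3 GHz = 551
Sum: 29 + 3.14 + 551 = 583.14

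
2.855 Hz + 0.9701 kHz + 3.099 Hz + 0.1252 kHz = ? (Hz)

In Hz:
  2.855 Hz → 2.855
  0.9701 kHz = 0.9701 × 10^3 Hz = 970.1
  3.099 Hz → 3.099
  0.1252 kHz = 0.1252 × 10^3 Hz = 125.2
Sum: 2.855 + 970.1 + 3.099 + 125.2 = 1101.254

1101.254 Hz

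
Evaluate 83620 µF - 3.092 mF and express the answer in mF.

80.528 mF

In mF:
  83620 µF = 83620 × 10⁻³ mF = 83.62
  3.092 mF → 3.092
Difference: 83.62 - 3.092 = 80.528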